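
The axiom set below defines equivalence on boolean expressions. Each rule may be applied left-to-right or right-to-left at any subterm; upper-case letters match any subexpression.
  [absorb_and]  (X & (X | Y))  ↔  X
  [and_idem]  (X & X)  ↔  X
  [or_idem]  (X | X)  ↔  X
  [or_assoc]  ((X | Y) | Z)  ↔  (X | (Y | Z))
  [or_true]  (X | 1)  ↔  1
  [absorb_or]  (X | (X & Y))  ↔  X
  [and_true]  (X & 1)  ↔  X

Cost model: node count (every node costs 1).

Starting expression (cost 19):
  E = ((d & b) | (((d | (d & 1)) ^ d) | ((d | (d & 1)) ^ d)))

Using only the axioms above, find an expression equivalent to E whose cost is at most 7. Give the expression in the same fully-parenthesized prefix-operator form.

((d & b) | (d ^ d))   [cost 7]

(1) (((d | (d & 1)) ^ d) | ((d | (d & 1)) ^ d))  =[or_idem →]=  ((d | (d & 1)) ^ d)    ⊢ ((d & b) | ((d | (d & 1)) ^ d))
(2) (d & 1)  =[and_true →]=  d    ⊢ ((d & b) | ((d | d) ^ d))
(3) (d | d)  =[or_idem →]=  d    ⊢ cost 7, within 7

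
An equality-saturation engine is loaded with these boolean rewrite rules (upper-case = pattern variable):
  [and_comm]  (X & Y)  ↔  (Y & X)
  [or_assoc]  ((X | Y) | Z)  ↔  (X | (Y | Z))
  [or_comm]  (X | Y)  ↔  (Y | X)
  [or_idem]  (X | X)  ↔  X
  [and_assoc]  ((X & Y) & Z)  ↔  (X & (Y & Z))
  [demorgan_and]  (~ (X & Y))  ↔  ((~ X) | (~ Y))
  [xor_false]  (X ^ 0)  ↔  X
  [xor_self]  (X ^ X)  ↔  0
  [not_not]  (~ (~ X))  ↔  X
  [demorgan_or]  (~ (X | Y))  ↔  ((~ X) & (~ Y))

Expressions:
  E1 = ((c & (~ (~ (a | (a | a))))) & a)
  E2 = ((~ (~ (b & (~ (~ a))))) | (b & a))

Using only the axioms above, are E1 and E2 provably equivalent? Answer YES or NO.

NO

All listed rules preserve value, hence provable equivalence implies equal values everywhere; look for a separating assignment.
a=1, b=0, c=1 gives E1 ↦ 1, E2 ↦ 0; values differ ⇒ not provably equivalent.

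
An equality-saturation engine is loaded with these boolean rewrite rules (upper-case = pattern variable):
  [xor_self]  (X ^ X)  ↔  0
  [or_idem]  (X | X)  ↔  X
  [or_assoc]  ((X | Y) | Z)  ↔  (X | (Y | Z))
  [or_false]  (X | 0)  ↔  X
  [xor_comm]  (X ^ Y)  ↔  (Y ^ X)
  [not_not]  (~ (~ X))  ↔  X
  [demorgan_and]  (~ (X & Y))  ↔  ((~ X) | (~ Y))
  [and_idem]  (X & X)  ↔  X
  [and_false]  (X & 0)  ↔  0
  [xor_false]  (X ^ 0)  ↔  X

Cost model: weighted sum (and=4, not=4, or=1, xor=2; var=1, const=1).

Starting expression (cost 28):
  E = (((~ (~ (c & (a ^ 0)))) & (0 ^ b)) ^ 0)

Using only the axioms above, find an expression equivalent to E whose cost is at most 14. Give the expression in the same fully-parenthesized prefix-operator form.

((c & a) & (0 ^ b))   [cost 14]

(1) (a ^ 0)  =[xor_false →]=  a    ⊢ (((~ (~ (c & a))) & (0 ^ b)) ^ 0)
(2) (~ (~ (c & a)))  =[not_not →]=  (c & a)    ⊢ (((c & a) & (0 ^ b)) ^ 0)
(3) (((c & a) & (0 ^ b)) ^ 0)  =[xor_false →]=  ((c & a) & (0 ^ b))    ⊢ cost 14, within 14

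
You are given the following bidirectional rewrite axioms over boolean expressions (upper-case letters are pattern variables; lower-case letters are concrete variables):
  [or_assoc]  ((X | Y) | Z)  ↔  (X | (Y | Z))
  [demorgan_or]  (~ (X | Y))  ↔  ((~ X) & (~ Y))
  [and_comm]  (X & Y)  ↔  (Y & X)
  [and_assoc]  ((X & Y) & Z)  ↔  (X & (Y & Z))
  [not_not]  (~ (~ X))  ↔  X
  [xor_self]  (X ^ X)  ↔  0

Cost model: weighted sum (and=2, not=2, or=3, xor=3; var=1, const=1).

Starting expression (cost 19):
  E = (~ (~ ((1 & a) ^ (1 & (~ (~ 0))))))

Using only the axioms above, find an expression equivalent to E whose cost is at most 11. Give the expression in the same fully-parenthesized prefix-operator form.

((1 & a) ^ (0 & 1))   [cost 11]

step 1: not_not (→) rewrites (~ (~ 0)) into 0, now (~ (~ ((1 & a) ^ (1 & 0))))
step 2: and_comm (→) rewrites (1 & 0) into (0 & 1), now (~ (~ ((1 & a) ^ (0 & 1))))
step 3: not_not (→) rewrites (~ (~ ((1 & a) ^ (0 & 1)))) into ((1 & a) ^ (0 & 1)), reaching cost 11 (bound 11)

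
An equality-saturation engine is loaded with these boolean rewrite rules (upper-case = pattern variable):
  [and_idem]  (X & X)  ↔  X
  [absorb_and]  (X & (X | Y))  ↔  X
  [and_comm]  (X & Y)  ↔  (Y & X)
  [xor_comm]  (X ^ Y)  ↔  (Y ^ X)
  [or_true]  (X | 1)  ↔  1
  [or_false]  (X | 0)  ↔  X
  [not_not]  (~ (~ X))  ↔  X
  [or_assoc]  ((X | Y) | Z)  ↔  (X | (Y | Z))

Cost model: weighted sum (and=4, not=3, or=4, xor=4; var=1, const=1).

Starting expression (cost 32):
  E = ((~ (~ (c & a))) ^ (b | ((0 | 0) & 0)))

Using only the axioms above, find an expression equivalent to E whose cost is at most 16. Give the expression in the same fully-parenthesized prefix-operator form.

1. [not_not →] (~ (~ (c & a)))  →  (c & a);  E = ((c & a) ^ (b | ((0 | 0) & 0)))
2. [or_false →] (0 | 0)  →  0;  E = ((c & a) ^ (b | (0 & 0)))
3. [and_idem →] (0 & 0)  →  0;  cost 16 ≤ 16, done

((c & a) ^ (b | 0))   [cost 16]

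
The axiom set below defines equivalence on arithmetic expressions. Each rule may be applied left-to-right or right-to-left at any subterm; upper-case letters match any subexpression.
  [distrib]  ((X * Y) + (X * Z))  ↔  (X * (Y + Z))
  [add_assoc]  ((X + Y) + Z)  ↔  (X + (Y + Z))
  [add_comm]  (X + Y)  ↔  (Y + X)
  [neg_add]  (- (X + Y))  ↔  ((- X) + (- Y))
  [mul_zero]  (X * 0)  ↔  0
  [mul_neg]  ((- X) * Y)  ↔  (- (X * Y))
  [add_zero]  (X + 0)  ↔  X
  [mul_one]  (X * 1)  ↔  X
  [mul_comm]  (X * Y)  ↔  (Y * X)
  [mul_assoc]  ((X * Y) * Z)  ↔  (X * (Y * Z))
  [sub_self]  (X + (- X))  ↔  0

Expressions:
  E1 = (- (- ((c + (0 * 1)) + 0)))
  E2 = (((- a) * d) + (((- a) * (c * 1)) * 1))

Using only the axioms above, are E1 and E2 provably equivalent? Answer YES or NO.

NO

Every axiom is a valid identity, so a rewrite proof would force E1 and E2 to agree under every assignment.
At a=0, c=1, d=0: E1 = 1 but E2 = 0; they differ, so no derivation exists.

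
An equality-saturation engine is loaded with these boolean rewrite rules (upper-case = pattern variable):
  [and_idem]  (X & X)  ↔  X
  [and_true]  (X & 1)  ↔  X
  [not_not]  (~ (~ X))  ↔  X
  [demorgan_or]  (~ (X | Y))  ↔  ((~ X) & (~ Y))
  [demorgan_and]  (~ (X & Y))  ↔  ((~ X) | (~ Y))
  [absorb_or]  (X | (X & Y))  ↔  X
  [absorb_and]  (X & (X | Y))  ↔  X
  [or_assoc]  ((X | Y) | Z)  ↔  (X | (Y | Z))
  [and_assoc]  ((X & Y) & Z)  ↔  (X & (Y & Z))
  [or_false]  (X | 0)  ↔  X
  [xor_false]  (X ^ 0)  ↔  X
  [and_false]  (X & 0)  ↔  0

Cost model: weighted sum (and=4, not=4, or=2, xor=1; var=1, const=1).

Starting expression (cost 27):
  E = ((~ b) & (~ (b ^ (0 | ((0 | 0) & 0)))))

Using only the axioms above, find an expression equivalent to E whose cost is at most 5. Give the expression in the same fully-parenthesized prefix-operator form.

step 1: or_false (→) rewrites (0 | 0) into 0, now ((~ b) & (~ (b ^ (0 | (0 & 0)))))
step 2: absorb_or (→) rewrites (0 | (0 & 0)) into 0, now ((~ b) & (~ (b ^ 0)))
step 3: xor_false (→) rewrites (b ^ 0) into b, now ((~ b) & (~ b))
step 4: and_idem (→) rewrites ((~ b) & (~ b)) into (~ b), reaching cost 5 (bound 5)

(~ b)   [cost 5]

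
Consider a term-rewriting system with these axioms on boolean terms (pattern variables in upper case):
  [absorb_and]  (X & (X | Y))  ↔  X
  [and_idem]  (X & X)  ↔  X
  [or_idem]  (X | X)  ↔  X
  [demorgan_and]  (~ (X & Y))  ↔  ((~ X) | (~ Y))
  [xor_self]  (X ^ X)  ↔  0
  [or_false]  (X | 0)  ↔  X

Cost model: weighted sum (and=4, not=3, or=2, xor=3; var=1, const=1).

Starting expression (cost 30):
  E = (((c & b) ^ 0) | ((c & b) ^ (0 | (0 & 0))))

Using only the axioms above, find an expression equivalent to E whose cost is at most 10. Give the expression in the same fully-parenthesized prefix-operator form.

((c & b) ^ 0)   [cost 10]

(1) (0 & 0)  =[and_idem →]=  0    ⊢ (((c & b) ^ 0) | ((c & b) ^ (0 | 0)))
(2) (0 | 0)  =[or_false →]=  0    ⊢ (((c & b) ^ 0) | ((c & b) ^ 0))
(3) (((c & b) ^ 0) | ((c & b) ^ 0))  =[or_idem →]=  ((c & b) ^ 0)    ⊢ cost 10, within 10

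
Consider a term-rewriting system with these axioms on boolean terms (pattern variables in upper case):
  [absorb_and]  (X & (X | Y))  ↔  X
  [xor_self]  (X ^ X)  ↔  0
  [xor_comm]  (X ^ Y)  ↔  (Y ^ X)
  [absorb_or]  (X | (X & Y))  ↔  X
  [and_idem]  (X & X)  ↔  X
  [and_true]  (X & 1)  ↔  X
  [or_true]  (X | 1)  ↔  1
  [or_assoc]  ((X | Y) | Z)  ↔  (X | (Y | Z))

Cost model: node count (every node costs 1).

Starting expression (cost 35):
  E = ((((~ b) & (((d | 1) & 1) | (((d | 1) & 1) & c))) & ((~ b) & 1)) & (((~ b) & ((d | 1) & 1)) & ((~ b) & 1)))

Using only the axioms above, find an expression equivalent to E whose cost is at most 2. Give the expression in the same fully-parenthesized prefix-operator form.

1. [absorb_or →] (((d | 1) & 1) | (((d | 1) & 1) & c))  →  ((d | 1) & 1);  E = ((((~ b) & ((d | 1) & 1)) & ((~ b) & 1)) & (((~ b) & ((d | 1) & 1)) & ((~ b) & 1)))
2. [and_idem →] ((((~ b) & ((d | 1) & 1)) & ((~ b) & 1)) & (((~ b) & ((d | 1) & 1)) & ((~ b) & 1)))  →  (((~ b) & ((d | 1) & 1)) & ((~ b) & 1))
3. [or_true →] (d | 1)  →  1;  E = (((~ b) & (1 & 1)) & ((~ b) & 1))
4. [and_idem →] (1 & 1)  →  1;  E = (((~ b) & 1) & ((~ b) & 1))
5. [and_idem →] (((~ b) & 1) & ((~ b) & 1))  →  ((~ b) & 1)
6. [and_true →] ((~ b) & 1)  →  (~ b);  cost 2 ≤ 2, done

(~ b)   [cost 2]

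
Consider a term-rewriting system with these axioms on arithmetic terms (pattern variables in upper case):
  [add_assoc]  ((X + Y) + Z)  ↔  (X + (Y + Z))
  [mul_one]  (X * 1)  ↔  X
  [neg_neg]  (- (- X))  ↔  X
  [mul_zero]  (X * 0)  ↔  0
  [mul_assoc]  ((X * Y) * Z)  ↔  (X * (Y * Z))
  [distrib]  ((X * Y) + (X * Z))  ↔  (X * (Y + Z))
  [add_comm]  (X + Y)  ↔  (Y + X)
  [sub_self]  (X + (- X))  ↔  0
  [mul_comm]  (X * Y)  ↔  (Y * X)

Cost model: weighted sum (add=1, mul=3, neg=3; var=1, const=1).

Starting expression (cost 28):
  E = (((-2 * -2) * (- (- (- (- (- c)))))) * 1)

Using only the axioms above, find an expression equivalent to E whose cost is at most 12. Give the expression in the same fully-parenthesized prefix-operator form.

((-2 * -2) * (- c))   [cost 12]

(1) (((-2 * -2) * (- (- (- (- (- c)))))) * 1)  =[mul_one →]=  ((-2 * -2) * (- (- (- (- (- c))))))
(2) (- (- (- (- c))))  =[neg_neg →]=  (- (- c))    ⊢ ((-2 * -2) * (- (- (- c))))
(3) (- (- c))  =[neg_neg →]=  c    ⊢ cost 12, within 12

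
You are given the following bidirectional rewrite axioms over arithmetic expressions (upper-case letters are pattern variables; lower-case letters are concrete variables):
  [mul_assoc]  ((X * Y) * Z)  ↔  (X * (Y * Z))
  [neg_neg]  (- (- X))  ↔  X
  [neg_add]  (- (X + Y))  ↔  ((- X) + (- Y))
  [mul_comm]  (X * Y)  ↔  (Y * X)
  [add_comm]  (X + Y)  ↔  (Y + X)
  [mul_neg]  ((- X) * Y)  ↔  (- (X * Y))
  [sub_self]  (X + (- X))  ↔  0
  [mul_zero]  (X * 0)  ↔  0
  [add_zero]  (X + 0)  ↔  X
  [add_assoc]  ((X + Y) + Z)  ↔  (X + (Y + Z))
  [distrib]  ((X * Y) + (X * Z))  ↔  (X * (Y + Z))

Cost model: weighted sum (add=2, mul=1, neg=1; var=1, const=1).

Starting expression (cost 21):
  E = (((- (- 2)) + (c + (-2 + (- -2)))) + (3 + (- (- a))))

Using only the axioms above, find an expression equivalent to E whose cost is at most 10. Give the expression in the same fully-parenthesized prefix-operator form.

((2 + c) + (3 + a))   [cost 10]

step 1: sub_self (→) rewrites (-2 + (- -2)) into 0, now (((- (- 2)) + (c + 0)) + (3 + (- (- a))))
step 2: neg_neg (→) rewrites (- (- 2)) into 2, now ((2 + (c + 0)) + (3 + (- (- a))))
step 3: neg_neg (→) rewrites (- (- a)) into a, now ((2 + (c + 0)) + (3 + a))
step 4: add_zero (→) rewrites (c + 0) into c, reaching cost 10 (bound 10)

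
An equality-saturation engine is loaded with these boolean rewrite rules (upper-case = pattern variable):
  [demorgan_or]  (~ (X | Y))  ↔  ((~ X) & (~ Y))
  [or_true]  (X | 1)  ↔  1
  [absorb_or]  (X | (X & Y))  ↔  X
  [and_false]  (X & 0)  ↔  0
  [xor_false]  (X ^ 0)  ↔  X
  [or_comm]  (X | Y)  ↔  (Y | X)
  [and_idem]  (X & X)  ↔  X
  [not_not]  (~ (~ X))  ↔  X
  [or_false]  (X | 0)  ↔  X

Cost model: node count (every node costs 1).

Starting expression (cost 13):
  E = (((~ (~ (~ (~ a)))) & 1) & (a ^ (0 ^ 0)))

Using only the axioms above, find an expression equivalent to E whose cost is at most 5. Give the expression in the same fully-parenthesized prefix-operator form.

1. [not_not →] (~ (~ a))  →  a;  E = (((~ (~ a)) & 1) & (a ^ (0 ^ 0)))
2. [xor_false →] (0 ^ 0)  →  0;  E = (((~ (~ a)) & 1) & (a ^ 0))
3. [xor_false →] (a ^ 0)  →  a;  E = (((~ (~ a)) & 1) & a)
4. [not_not →] (~ (~ a))  →  a;  cost 5 ≤ 5, done

((a & 1) & a)   [cost 5]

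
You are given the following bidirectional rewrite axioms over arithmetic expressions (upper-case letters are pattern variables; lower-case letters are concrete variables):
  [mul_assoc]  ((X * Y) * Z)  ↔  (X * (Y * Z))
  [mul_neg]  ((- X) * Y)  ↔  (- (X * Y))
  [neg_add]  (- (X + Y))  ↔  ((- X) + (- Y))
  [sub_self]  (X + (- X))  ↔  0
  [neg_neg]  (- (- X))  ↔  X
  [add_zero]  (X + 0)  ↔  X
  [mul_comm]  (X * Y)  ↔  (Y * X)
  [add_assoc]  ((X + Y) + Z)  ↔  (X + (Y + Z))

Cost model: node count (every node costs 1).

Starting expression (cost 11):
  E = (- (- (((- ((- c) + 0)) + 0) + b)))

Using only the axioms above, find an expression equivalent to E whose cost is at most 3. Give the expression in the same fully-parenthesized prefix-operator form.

(c + b)   [cost 3]

(1) (- (- (((- ((- c) + 0)) + 0) + b)))  =[neg_neg →]=  (((- ((- c) + 0)) + 0) + b)
(2) ((- c) + 0)  =[add_zero →]=  (- c)    ⊢ (((- (- c)) + 0) + b)
(3) ((- (- c)) + 0)  =[add_zero →]=  (- (- c))    ⊢ ((- (- c)) + b)
(4) (- (- c))  =[neg_neg →]=  c    ⊢ cost 3, within 3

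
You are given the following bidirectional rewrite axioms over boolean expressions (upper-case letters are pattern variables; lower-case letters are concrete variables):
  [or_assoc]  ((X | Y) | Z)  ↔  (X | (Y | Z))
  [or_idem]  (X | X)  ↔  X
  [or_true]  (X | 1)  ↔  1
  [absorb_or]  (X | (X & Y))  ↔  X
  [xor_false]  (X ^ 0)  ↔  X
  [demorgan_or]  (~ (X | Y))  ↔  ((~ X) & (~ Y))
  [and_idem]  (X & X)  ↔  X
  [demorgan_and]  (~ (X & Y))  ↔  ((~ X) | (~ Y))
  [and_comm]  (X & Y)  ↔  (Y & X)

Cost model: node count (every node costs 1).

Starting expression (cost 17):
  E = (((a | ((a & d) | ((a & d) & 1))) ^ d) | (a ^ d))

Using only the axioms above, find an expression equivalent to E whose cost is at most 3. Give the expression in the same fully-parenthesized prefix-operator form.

step 1: absorb_or (→) rewrites ((a & d) | ((a & d) & 1)) into (a & d), now (((a | (a & d)) ^ d) | (a ^ d))
step 2: absorb_or (→) rewrites (a | (a & d)) into a, now ((a ^ d) | (a ^ d))
step 3: or_idem (→) rewrites ((a ^ d) | (a ^ d)) into (a ^ d), reaching cost 3 (bound 3)

(a ^ d)   [cost 3]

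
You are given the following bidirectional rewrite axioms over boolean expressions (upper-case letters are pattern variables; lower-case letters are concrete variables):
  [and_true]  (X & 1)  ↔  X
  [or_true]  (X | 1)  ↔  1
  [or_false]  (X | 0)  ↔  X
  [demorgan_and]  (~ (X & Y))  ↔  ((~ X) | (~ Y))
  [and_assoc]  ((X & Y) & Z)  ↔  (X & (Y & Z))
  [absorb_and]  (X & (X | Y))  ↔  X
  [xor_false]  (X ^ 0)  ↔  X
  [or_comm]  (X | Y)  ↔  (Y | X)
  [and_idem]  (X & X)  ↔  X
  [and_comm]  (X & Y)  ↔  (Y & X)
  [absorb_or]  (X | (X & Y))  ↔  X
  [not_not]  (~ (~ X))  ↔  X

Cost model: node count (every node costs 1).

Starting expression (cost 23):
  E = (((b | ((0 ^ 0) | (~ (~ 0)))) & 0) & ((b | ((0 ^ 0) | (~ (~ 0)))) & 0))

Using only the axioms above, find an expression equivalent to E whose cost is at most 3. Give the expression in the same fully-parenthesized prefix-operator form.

step 1: and_idem (→) rewrites (((b | ((0 ^ 0) | (~ (~ 0)))) & 0) & ((b | ((0 ^ 0) | (~ (~ 0)))) & 0)) into ((b | ((0 ^ 0) | (~ (~ 0)))) & 0)
step 2: xor_false (→) rewrites (0 ^ 0) into 0, now ((b | (0 | (~ (~ 0)))) & 0)
step 3: not_not (→) rewrites (~ (~ 0)) into 0, now ((b | (0 | 0)) & 0)
step 4: or_false (→) rewrites (0 | 0) into 0, now ((b | 0) & 0)
step 5: or_false (→) rewrites (b | 0) into b, reaching cost 3 (bound 3)

(b & 0)   [cost 3]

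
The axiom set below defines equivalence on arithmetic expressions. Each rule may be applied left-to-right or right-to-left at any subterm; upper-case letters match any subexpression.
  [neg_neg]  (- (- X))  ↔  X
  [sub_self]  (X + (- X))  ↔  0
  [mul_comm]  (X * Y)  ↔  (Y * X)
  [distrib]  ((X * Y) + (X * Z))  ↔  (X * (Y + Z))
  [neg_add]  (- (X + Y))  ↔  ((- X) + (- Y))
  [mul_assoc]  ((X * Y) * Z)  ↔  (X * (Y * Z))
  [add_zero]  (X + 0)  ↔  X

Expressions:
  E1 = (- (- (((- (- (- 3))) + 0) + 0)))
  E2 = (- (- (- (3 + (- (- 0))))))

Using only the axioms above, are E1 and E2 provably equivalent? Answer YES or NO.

(1) (- (- (- 3)))  =[neg_neg →]=  (- 3)    ⊢ (- (- (((- 3) + 0) + 0)))
(2) (((- 3) + 0) + 0)  =[add_zero →]=  ((- 3) + 0)    ⊢ (- (- ((- 3) + 0)))
(3) ((- 3) + 0)  =[add_zero →]=  (- 3)    ⊢ (- (- (- 3)))
(4) (- (- 3))  =[neg_neg →]=  3    ⊢ (- 3)
(5) 3  =[add_zero ←]=  (3 + 0)    ⊢ (- (3 + 0))
(6) (- (3 + 0))  =[neg_neg ←]=  (- (- (- (3 + 0))))
(7) 0  =[neg_neg ←]=  (- (- 0))    ⊢ E2

YES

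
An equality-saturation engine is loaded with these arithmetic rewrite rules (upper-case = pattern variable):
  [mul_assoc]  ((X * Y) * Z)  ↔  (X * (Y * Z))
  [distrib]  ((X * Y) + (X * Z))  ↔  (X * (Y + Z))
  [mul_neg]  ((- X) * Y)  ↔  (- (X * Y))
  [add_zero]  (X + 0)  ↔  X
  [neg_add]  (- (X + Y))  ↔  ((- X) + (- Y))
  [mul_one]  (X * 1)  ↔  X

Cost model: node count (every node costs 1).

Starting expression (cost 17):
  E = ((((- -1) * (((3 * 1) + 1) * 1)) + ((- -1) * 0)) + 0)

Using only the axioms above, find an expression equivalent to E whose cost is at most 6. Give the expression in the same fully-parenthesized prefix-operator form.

((- -1) * (3 + 1))   [cost 6]

1. [mul_one →] (((3 * 1) + 1) * 1)  →  ((3 * 1) + 1);  E = ((((- -1) * ((3 * 1) + 1)) + ((- -1) * 0)) + 0)
2. [add_zero →] ((((- -1) * ((3 * 1) + 1)) + ((- -1) * 0)) + 0)  →  (((- -1) * ((3 * 1) + 1)) + ((- -1) * 0))
3. [mul_one →] (3 * 1)  →  3;  E = (((- -1) * (3 + 1)) + ((- -1) * 0))
4. [distrib →] (((- -1) * (3 + 1)) + ((- -1) * 0))  →  ((- -1) * ((3 + 1) + 0))
5. [add_zero →] ((3 + 1) + 0)  →  (3 + 1);  cost 6 ≤ 6, done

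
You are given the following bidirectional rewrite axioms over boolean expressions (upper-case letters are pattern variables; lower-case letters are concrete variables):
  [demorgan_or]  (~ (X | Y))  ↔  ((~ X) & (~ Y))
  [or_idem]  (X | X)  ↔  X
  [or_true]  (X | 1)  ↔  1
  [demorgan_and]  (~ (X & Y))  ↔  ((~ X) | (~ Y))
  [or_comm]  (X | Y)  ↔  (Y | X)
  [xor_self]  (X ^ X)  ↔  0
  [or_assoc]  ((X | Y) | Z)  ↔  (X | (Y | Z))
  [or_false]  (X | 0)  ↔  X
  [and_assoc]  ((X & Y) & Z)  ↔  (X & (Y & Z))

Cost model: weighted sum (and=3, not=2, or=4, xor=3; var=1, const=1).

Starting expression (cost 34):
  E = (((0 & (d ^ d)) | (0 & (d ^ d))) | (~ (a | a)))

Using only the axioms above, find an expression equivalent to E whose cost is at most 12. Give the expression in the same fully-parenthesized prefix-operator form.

((0 & 0) | (~ a))   [cost 12]

step 1: or_idem (→) rewrites ((0 & (d ^ d)) | (0 & (d ^ d))) into (0 & (d ^ d)), now ((0 & (d ^ d)) | (~ (a | a)))
step 2: or_idem (→) rewrites (a | a) into a, now ((0 & (d ^ d)) | (~ a))
step 3: xor_self (→) rewrites (d ^ d) into 0, reaching cost 12 (bound 12)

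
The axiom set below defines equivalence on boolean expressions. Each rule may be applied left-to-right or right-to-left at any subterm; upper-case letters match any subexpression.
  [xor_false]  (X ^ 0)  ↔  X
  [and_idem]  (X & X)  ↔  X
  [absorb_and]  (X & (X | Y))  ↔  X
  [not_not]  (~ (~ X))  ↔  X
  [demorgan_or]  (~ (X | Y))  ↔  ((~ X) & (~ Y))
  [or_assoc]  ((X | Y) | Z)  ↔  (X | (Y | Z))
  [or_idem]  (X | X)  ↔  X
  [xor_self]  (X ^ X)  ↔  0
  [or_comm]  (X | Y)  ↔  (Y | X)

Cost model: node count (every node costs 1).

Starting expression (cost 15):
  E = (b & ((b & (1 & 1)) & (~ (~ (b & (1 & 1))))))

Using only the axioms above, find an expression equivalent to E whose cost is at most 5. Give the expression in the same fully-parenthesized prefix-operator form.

(b & (b & 1))   [cost 5]

(1) (~ (~ (b & (1 & 1))))  =[not_not →]=  (b & (1 & 1))    ⊢ (b & ((b & (1 & 1)) & (b & (1 & 1))))
(2) ((b & (1 & 1)) & (b & (1 & 1)))  =[and_idem →]=  (b & (1 & 1))    ⊢ (b & (b & (1 & 1)))
(3) (1 & 1)  =[and_idem →]=  1    ⊢ cost 5, within 5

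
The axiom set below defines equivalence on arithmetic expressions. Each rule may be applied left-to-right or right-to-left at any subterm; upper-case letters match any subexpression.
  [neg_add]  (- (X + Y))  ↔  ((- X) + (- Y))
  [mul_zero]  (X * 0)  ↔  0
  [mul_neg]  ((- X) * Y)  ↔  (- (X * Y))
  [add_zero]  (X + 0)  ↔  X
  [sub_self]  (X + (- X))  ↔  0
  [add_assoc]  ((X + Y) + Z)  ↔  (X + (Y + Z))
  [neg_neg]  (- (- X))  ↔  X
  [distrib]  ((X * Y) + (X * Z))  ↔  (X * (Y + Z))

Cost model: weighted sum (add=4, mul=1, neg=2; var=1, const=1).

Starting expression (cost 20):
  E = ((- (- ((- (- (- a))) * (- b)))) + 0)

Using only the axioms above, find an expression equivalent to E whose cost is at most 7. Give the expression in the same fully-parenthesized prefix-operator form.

step 1: neg_neg (→) rewrites (- (- a)) into a, now ((- (- ((- a) * (- b)))) + 0)
step 2: neg_neg (→) rewrites (- (- ((- a) * (- b)))) into ((- a) * (- b)), now (((- a) * (- b)) + 0)
step 3: add_zero (→) rewrites (((- a) * (- b)) + 0) into ((- a) * (- b)), reaching cost 7 (bound 7)

((- a) * (- b))   [cost 7]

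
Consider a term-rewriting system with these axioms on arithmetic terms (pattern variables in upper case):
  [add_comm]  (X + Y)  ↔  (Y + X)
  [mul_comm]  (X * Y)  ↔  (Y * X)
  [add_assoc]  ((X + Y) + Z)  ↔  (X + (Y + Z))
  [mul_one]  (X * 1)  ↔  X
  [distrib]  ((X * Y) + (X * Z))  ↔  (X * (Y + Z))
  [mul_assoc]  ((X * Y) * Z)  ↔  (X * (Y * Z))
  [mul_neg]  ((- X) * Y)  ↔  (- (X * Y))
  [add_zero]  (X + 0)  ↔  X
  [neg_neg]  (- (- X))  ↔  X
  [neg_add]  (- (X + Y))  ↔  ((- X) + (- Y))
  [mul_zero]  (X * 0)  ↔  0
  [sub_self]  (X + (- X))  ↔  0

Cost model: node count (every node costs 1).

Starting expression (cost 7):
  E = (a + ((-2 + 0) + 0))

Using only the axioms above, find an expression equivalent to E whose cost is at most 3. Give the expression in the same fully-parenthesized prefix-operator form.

(-2 + a)   [cost 3]

(1) (a + ((-2 + 0) + 0))  =[add_comm →]=  (((-2 + 0) + 0) + a)
(2) (-2 + 0)  =[add_zero →]=  -2    ⊢ ((-2 + 0) + a)
(3) (-2 + 0)  =[add_zero →]=  -2    ⊢ cost 3, within 3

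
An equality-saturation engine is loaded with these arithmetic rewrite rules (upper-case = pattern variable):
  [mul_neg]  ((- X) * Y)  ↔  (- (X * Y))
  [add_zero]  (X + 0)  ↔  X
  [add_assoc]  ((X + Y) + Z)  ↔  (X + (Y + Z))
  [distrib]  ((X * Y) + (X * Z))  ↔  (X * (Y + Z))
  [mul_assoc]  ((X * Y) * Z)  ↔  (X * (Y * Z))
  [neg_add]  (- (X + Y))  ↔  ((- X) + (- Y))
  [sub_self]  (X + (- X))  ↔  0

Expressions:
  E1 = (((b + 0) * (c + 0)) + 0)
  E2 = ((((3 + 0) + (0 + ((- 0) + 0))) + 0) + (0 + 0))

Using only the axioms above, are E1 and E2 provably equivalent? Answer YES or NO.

NO

All listed rules preserve value, hence provable equivalence implies equal values everywhere; look for a separating assignment.
b=0, c=0 gives E1 ↦ 0, E2 ↦ 3; values differ ⇒ not provably equivalent.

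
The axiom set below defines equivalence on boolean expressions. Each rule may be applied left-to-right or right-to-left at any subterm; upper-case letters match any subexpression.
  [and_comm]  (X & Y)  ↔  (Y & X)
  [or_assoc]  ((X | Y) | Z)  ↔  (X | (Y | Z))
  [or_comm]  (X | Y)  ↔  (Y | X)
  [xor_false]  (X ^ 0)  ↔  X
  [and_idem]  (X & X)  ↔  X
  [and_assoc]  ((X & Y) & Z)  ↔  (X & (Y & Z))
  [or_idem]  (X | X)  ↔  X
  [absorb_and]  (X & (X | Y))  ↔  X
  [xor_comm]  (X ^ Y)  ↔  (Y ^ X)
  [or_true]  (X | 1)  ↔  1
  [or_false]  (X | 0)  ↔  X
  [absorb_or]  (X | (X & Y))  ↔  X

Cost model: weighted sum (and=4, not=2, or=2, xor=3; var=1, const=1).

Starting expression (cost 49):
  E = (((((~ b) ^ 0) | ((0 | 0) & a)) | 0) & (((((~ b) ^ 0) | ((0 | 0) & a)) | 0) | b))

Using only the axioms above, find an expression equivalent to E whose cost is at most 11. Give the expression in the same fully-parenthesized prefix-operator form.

((~ b) | (0 & a))   [cost 11]

(1) (((((~ b) ^ 0) | ((0 | 0) & a)) | 0) & (((((~ b) ^ 0) | ((0 | 0) & a)) | 0) | b))  =[absorb_and →]=  ((((~ b) ^ 0) | ((0 | 0) & a)) | 0)
(2) ((((~ b) ^ 0) | ((0 | 0) & a)) | 0)  =[or_false →]=  (((~ b) ^ 0) | ((0 | 0) & a))
(3) ((~ b) ^ 0)  =[xor_false →]=  (~ b)    ⊢ ((~ b) | ((0 | 0) & a))
(4) (0 | 0)  =[or_idem →]=  0    ⊢ cost 11, within 11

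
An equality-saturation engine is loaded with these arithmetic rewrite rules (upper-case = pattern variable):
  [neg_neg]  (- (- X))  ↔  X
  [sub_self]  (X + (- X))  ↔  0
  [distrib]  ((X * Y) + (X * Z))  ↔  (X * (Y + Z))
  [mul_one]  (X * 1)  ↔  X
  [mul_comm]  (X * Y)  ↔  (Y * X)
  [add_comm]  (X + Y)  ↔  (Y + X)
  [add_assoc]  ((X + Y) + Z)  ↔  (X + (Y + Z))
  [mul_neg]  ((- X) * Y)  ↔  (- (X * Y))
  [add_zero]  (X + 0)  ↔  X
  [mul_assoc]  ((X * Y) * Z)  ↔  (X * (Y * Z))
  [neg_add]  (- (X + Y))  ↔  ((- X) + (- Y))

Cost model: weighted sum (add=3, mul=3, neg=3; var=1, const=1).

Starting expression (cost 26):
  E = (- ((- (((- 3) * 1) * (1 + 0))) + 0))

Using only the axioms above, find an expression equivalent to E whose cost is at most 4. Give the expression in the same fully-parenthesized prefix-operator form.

step 1: add_zero (→) rewrites ((- (((- 3) * 1) * (1 + 0))) + 0) into (- (((- 3) * 1) * (1 + 0))), now (- (- (((- 3) * 1) * (1 + 0))))
step 2: add_zero (→) rewrites (1 + 0) into 1, now (- (- (((- 3) * 1) * 1)))
step 3: mul_neg (→) rewrites ((- 3) * 1) into (- (3 * 1)), now (- (- ((- (3 * 1)) * 1)))
step 4: mul_one (→) rewrites (3 * 1) into 3, now (- (- ((- 3) * 1)))
step 5: mul_one (→) rewrites ((- 3) * 1) into (- 3), now (- (- (- 3)))
step 6: neg_neg (→) rewrites (- (- (- 3))) into (- 3), reaching cost 4 (bound 4)

(- 3)   [cost 4]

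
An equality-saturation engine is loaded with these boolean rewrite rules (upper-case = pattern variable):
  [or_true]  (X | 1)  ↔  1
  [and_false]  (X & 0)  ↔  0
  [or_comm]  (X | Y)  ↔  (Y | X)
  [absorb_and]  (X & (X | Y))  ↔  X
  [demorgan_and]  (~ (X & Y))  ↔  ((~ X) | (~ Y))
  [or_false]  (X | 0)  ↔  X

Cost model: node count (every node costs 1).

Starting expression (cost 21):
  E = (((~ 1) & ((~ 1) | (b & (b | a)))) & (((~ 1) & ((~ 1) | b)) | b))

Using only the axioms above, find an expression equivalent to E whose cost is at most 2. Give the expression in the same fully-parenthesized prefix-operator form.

(~ 1)   [cost 2]

(1) (b & (b | a))  =[absorb_and →]=  b    ⊢ (((~ 1) & ((~ 1) | b)) & (((~ 1) & ((~ 1) | b)) | b))
(2) (((~ 1) & ((~ 1) | b)) & (((~ 1) & ((~ 1) | b)) | b))  =[absorb_and →]=  ((~ 1) & ((~ 1) | b))
(3) ((~ 1) & ((~ 1) | b))  =[absorb_and →]=  (~ 1)    ⊢ cost 2, within 2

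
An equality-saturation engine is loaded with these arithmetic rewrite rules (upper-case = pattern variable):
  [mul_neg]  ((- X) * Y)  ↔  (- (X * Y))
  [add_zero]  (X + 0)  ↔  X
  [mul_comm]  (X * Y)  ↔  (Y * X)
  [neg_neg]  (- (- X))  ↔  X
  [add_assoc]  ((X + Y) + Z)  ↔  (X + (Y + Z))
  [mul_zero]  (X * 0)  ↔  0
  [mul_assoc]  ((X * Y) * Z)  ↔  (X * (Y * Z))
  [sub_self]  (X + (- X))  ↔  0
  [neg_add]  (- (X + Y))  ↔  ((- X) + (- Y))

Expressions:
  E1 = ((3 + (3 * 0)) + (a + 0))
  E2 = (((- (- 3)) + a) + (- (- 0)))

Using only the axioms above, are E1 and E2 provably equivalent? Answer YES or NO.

(1) (3 * 0)  =[mul_zero →]=  0    ⊢ ((3 + 0) + (a + 0))
(2) (a + 0)  =[add_zero →]=  a    ⊢ ((3 + 0) + a)
(3) (3 + 0)  =[add_zero →]=  3    ⊢ (3 + a)
(4) (3 + a)  =[add_zero ←]=  ((3 + a) + 0)
(5) 0  =[neg_neg ←]=  (- (- 0))    ⊢ ((3 + a) + (- (- 0)))
(6) 3  =[neg_neg ←]=  (- (- 3))    ⊢ E2

YES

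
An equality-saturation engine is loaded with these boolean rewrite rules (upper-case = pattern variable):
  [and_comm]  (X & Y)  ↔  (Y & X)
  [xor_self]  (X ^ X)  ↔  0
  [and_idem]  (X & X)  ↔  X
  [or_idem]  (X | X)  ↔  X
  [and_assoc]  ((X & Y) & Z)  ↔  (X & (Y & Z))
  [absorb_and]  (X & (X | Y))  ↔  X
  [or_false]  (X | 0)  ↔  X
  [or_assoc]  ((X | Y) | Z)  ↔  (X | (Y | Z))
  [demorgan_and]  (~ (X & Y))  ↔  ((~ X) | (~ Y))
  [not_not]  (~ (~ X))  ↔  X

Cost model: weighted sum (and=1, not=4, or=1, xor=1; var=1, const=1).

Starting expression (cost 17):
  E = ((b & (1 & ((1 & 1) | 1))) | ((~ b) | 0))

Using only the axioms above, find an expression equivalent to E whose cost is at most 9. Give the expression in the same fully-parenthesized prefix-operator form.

step 1: and_idem (→) rewrites (1 & 1) into 1, now ((b & (1 & (1 | 1))) | ((~ b) | 0))
step 2: or_false (→) rewrites ((~ b) | 0) into (~ b), now ((b & (1 & (1 | 1))) | (~ b))
step 3: absorb_and (→) rewrites (1 & (1 | 1)) into 1, reaching cost 9 (bound 9)

((b & 1) | (~ b))   [cost 9]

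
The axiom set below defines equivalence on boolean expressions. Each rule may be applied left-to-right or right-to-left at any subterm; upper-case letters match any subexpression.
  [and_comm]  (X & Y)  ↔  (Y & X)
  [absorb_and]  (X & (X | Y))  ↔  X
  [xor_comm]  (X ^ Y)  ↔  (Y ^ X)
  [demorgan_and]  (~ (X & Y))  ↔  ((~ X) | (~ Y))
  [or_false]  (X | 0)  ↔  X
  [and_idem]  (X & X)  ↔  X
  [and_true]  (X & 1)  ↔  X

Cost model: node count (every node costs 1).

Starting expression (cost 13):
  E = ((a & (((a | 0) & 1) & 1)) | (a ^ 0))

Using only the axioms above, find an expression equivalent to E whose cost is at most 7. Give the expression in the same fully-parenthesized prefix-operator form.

((a & a) | (a ^ 0))   [cost 7]

1. [or_false →] (a | 0)  →  a;  E = ((a & ((a & 1) & 1)) | (a ^ 0))
2. [and_true →] (a & 1)  →  a;  E = ((a & (a & 1)) | (a ^ 0))
3. [and_true →] (a & 1)  →  a;  cost 7 ≤ 7, done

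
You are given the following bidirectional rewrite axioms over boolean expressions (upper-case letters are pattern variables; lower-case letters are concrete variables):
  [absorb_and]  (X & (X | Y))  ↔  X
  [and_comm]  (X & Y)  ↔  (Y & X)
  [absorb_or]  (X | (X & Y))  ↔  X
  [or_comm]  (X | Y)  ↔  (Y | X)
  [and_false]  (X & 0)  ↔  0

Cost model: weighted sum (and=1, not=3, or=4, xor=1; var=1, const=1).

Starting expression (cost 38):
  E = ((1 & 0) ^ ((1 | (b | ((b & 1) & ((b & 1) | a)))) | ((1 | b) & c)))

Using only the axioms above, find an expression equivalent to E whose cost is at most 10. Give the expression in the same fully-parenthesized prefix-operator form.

(1) ((b & 1) & ((b & 1) | a))  =[absorb_and →]=  (b & 1)    ⊢ ((1 & 0) ^ ((1 | (b | (b & 1))) | ((1 | b) & c)))
(2) (b | (b & 1))  =[absorb_or →]=  b    ⊢ ((1 & 0) ^ ((1 | b) | ((1 | b) & c)))
(3) ((1 | b) | ((1 | b) & c))  =[absorb_or →]=  (1 | b)    ⊢ cost 10, within 10

((1 & 0) ^ (1 | b))   [cost 10]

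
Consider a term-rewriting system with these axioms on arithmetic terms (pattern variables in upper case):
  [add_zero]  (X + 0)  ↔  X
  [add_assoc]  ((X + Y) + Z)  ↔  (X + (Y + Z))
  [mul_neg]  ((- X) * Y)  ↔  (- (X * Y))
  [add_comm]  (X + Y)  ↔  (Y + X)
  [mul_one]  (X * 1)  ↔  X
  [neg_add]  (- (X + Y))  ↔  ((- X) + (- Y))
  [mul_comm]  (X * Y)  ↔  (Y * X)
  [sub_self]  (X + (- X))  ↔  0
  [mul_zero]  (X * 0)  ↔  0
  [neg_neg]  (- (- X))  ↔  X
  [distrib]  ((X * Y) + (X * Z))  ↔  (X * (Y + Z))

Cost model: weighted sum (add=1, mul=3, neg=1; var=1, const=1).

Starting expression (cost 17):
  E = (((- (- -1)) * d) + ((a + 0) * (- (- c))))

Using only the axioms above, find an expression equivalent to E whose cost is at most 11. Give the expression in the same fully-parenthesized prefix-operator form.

(1) (- (- c))  =[neg_neg →]=  c    ⊢ (((- (- -1)) * d) + ((a + 0) * c))
(2) (a + 0)  =[add_zero →]=  a    ⊢ (((- (- -1)) * d) + (a * c))
(3) (- (- -1))  =[neg_neg →]=  -1    ⊢ cost 11, within 11

((-1 * d) + (a * c))   [cost 11]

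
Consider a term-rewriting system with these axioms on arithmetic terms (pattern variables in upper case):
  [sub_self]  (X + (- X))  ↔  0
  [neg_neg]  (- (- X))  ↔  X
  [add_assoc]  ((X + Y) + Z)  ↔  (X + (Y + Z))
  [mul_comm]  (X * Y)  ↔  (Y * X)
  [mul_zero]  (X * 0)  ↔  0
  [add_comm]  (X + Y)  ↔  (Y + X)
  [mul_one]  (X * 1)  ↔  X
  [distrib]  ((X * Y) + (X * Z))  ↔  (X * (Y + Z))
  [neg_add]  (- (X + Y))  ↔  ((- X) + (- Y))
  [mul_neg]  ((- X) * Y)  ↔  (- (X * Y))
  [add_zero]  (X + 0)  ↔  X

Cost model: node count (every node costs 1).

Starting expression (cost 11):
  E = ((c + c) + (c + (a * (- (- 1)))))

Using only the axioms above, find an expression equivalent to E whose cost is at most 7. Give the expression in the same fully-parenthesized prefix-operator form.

step 1: add_comm (→) rewrites (c + (a * (- (- 1)))) into ((a * (- (- 1))) + c), now ((c + c) + ((a * (- (- 1))) + c))
step 2: neg_neg (→) rewrites (- (- 1)) into 1, now ((c + c) + ((a * 1) + c))
step 3: mul_one (→) rewrites (a * 1) into a, reaching cost 7 (bound 7)

((c + c) + (a + c))   [cost 7]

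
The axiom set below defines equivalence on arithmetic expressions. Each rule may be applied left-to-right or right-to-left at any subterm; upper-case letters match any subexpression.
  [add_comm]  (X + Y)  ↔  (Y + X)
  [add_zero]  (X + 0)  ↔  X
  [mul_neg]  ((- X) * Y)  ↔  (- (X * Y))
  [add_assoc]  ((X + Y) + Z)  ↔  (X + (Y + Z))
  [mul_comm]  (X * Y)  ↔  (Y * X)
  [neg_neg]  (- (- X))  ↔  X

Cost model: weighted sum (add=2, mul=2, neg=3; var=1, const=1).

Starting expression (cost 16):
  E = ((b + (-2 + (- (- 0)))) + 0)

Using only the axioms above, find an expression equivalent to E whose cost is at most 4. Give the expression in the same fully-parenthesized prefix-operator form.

step 1: neg_neg (→) rewrites (- (- 0)) into 0, now ((b + (-2 + 0)) + 0)
step 2: add_zero (→) rewrites (-2 + 0) into -2, now ((b + -2) + 0)
step 3: add_zero (→) rewrites ((b + -2) + 0) into (b + -2), reaching cost 4 (bound 4)

(b + -2)   [cost 4]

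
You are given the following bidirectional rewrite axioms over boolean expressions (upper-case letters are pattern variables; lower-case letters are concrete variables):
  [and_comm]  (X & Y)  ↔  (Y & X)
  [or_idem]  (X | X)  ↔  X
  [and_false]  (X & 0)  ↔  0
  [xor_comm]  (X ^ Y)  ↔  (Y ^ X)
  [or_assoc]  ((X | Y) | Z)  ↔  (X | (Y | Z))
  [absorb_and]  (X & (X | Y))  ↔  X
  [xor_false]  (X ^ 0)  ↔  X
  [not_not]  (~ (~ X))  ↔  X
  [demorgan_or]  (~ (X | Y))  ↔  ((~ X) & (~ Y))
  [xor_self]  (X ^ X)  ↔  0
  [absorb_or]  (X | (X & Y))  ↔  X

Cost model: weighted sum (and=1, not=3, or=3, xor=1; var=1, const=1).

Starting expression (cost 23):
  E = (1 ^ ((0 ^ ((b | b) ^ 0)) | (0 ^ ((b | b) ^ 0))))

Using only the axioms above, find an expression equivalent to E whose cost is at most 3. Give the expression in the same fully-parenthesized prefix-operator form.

step 1: or_idem (→) rewrites ((0 ^ ((b | b) ^ 0)) | (0 ^ ((b | b) ^ 0))) into (0 ^ ((b | b) ^ 0)), now (1 ^ (0 ^ ((b | b) ^ 0)))
step 2: xor_comm (→) rewrites (0 ^ ((b | b) ^ 0)) into (((b | b) ^ 0) ^ 0), now (1 ^ (((b | b) ^ 0) ^ 0))
step 3: xor_comm (→) rewrites (1 ^ (((b | b) ^ 0) ^ 0)) into ((((b | b) ^ 0) ^ 0) ^ 1)
step 4: xor_false (→) rewrites ((b | b) ^ 0) into (b | b), now (((b | b) ^ 0) ^ 1)
step 5: xor_false (→) rewrites ((b | b) ^ 0) into (b | b), now ((b | b) ^ 1)
step 6: or_idem (→) rewrites (b | b) into b, reaching cost 3 (bound 3)

(b ^ 1)   [cost 3]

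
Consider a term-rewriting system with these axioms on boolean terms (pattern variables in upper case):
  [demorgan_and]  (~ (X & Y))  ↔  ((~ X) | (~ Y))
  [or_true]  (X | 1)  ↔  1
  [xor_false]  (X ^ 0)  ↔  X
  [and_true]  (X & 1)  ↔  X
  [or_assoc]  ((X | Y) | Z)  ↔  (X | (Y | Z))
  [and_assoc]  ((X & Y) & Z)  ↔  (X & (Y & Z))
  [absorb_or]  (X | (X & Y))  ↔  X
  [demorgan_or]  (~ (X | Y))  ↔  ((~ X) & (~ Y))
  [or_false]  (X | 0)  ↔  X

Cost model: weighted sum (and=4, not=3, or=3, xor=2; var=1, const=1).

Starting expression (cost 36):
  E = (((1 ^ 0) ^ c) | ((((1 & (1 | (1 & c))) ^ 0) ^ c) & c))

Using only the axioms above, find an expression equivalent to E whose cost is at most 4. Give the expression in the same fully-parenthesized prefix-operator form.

(1) (1 | (1 & c))  =[absorb_or →]=  1    ⊢ (((1 ^ 0) ^ c) | ((((1 & 1) ^ 0) ^ c) & c))
(2) (1 & 1)  =[and_true →]=  1    ⊢ (((1 ^ 0) ^ c) | (((1 ^ 0) ^ c) & c))
(3) (((1 ^ 0) ^ c) | (((1 ^ 0) ^ c) & c))  =[absorb_or →]=  ((1 ^ 0) ^ c)
(4) (1 ^ 0)  =[xor_false →]=  1    ⊢ cost 4, within 4

(1 ^ c)   [cost 4]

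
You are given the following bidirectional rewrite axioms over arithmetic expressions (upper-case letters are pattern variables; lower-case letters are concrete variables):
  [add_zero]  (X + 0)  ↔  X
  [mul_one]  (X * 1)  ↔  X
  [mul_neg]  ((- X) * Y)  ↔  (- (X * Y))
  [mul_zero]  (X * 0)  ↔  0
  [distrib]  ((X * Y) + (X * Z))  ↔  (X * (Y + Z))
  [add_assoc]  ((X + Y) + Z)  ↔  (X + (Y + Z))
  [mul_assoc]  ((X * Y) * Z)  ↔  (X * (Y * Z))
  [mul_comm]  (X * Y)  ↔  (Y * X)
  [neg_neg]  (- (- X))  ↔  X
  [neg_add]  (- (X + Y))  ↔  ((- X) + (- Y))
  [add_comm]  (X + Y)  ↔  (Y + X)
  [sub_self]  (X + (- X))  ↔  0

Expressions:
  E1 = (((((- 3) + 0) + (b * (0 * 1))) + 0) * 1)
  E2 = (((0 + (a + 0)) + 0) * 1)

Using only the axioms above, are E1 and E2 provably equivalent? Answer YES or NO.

NO

All listed rules preserve value, hence provable equivalence implies equal values everywhere; look for a separating assignment.
a=0, b=0 gives E1 ↦ -3, E2 ↦ 0; values differ ⇒ not provably equivalent.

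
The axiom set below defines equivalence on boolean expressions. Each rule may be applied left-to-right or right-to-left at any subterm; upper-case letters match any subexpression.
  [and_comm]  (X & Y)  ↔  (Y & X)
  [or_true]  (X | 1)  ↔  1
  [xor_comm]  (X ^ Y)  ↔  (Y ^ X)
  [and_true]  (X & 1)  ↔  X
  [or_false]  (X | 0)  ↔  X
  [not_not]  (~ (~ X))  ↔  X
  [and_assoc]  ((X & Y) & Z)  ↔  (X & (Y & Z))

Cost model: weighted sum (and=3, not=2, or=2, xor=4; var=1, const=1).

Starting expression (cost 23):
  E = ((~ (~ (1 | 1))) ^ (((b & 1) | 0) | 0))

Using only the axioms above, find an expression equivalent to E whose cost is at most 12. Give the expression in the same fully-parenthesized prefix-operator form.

((1 | 1) ^ (b | 0))   [cost 12]

1. [and_true →] (b & 1)  →  b;  E = ((~ (~ (1 | 1))) ^ ((b | 0) | 0))
2. [or_false →] (b | 0)  →  b;  E = ((~ (~ (1 | 1))) ^ (b | 0))
3. [not_not →] (~ (~ (1 | 1)))  →  (1 | 1);  cost 12 ≤ 12, done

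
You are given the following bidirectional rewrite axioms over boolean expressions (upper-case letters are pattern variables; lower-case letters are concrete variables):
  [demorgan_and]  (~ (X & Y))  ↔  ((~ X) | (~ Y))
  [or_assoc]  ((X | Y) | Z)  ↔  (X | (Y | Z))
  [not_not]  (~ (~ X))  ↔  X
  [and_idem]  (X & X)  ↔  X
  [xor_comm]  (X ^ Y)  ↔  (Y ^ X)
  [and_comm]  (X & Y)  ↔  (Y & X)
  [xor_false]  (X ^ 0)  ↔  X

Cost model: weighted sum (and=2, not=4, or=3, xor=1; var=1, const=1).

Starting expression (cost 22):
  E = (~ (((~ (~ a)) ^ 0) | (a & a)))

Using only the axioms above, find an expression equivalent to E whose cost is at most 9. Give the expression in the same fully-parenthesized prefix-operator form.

(~ (a | a))   [cost 9]

step 1: not_not (→) rewrites (~ (~ a)) into a, now (~ ((a ^ 0) | (a & a)))
step 2: and_idem (→) rewrites (a & a) into a, now (~ ((a ^ 0) | a))
step 3: xor_false (→) rewrites (a ^ 0) into a, reaching cost 9 (bound 9)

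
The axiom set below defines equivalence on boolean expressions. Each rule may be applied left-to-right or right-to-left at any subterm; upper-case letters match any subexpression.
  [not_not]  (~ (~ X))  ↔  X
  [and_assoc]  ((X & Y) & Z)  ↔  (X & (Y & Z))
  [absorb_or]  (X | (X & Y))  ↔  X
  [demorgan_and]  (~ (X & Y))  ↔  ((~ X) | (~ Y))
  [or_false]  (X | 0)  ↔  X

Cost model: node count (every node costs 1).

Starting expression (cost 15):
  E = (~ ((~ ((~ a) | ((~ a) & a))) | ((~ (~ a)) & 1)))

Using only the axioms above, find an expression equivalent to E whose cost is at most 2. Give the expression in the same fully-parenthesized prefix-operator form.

(~ a)   [cost 2]

step 1: absorb_or (→) rewrites ((~ a) | ((~ a) & a)) into (~ a), now (~ ((~ (~ a)) | ((~ (~ a)) & 1)))
step 2: absorb_or (→) rewrites ((~ (~ a)) | ((~ (~ a)) & 1)) into (~ (~ a)), now (~ (~ (~ a)))
step 3: not_not (→) rewrites (~ (~ a)) into a, reaching cost 2 (bound 2)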